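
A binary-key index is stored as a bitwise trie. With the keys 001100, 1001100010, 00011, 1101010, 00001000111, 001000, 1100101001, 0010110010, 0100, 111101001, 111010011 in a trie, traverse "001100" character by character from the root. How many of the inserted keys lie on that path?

Traverse "001100" character by character; count nodes along the way that are marked as word ends.
Prefixes of the query that are stored words: "001100"
Count: 1

1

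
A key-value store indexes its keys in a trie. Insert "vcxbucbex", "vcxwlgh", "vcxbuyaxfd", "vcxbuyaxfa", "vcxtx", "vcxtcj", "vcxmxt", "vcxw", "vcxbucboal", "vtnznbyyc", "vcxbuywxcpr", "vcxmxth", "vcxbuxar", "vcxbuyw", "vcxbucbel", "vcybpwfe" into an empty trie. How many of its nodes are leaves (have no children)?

Leaves are exactly the stored words that no other stored word extends.
Those words: "vcxbucbel", "vcxbucbex", "vcxbucboal", "vcxbuxar", "vcxbuyaxfa", "vcxbuyaxfd", "vcxbuywxcpr", "vcxmxth", "vcxtcj", "vcxtx", "vcxwlgh", "vcybpwfe", "vtnznbyyc"
Leaf count: 13

13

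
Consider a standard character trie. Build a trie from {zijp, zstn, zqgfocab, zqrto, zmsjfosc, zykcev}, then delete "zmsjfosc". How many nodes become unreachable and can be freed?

7

Walk "zmsjfosc" from the leaf back toward the root, removing each node that no remaining word uses.
The suffix "msjfosc" (7 nodes) is used only by "zmsjfosc"; the node for "z" still has the child "i", so pruning stops there.
Nodes removed: 7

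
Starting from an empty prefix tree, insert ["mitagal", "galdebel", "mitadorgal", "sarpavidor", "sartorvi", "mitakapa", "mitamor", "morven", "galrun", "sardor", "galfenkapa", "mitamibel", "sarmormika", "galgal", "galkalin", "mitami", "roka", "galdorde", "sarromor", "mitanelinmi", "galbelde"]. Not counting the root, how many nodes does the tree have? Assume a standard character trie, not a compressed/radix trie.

For each word, the new-node count is its length minus the longest prefix already in the trie:
  "mitagal" → 7 new (m, i, t, a, g, a, l)
  "galdebel" → 8 new (g, a, l, d, e, b, e, l)
  "mitadorgal" → prefix "mita" already present; 6 new (d, o, r, g, a, l)
  "sarpavidor" → 10 new (s, a, r, p, a, v, i, d, o, r)
  "sartorvi" → prefix "sar" already present; 5 new (t, o, r, v, i)
  "mitakapa" → prefix "mita" already present; 4 new (k, a, p, a)
  "mitamor" → prefix "mita" already present; 3 new (m, o, r)
  "morven" → prefix "m" already present; 5 new (o, r, v, e, n)
  "galrun" → prefix "gal" already present; 3 new (r, u, n)
  "sardor" → prefix "sar" already present; 3 new (d, o, r)
  "galfenkapa" → prefix "gal" already present; 7 new (f, e, n, k, a, p, a)
  "mitamibel" → prefix "mitam" already present; 4 new (i, b, e, l)
  "sarmormika" → prefix "sar" already present; 7 new (m, o, r, m, i, k, a)
  "galgal" → prefix "gal" already present; 3 new (g, a, l)
  "galkalin" → prefix "gal" already present; 5 new (k, a, l, i, n)
  "mitami" → prefix "mitami" already present; 0 new (none)
  "roka" → 4 new (r, o, k, a)
  "galdorde" → prefix "gald" already present; 4 new (o, r, d, e)
  "sarromor" → prefix "sar" already present; 5 new (r, o, m, o, r)
  "mitanelinmi" → prefix "mita" already present; 7 new (n, e, l, i, n, m, i)
  "galbelde" → prefix "gal" already present; 5 new (b, e, l, d, e)
Total nodes = 7 + 8 + 6 + 10 + 5 + 4 + 3 + 5 + 3 + 3 + 7 + 4 + 7 + 3 + 5 + 0 + 4 + 4 + 5 + 7 + 5 = 105

105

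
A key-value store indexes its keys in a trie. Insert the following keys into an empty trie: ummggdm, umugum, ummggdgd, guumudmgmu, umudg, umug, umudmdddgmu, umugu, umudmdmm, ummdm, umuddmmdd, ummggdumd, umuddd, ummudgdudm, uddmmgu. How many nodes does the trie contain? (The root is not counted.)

For each word, the new-node count is its length minus the longest prefix already in the trie:
  "ummggdm" → 7 new (u, m, m, g, g, d, m)
  "umugum" → prefix "um" already present; 4 new (u, g, u, m)
  "ummggdgd" → prefix "ummggd" already present; 2 new (g, d)
  "guumudmgmu" → 10 new (g, u, u, m, u, d, m, g, m, u)
  "umudg" → prefix "umu" already present; 2 new (d, g)
  "umug" → prefix "umug" already present; 0 new (none)
  "umudmdddgmu" → prefix "umud" already present; 7 new (m, d, d, d, g, m, u)
  "umugu" → prefix "umugu" already present; 0 new (none)
  "umudmdmm" → prefix "umudmd" already present; 2 new (m, m)
  "ummdm" → prefix "umm" already present; 2 new (d, m)
  "umuddmmdd" → prefix "umud" already present; 5 new (d, m, m, d, d)
  "ummggdumd" → prefix "ummggd" already present; 3 new (u, m, d)
  "umuddd" → prefix "umudd" already present; 1 new (d)
  "ummudgdudm" → prefix "umm" already present; 7 new (u, d, g, d, u, d, m)
  "uddmmgu" → prefix "u" already present; 6 new (d, d, m, m, g, u)
Total nodes = 7 + 4 + 2 + 10 + 2 + 0 + 7 + 0 + 2 + 2 + 5 + 3 + 1 + 7 + 6 = 58

58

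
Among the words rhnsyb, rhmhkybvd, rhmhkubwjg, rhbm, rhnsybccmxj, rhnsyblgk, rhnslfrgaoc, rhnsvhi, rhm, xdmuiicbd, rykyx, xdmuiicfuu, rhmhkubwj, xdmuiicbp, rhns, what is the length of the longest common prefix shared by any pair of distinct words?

Look for the deepest trie node that still has at least two words in its subtree.
e.g. "rhmhkubwj" and "rhmhkubwjg" share the prefix "rhmhkubwj" of length 9; no pair shares a longer one.
Longest shared-prefix length: 9

9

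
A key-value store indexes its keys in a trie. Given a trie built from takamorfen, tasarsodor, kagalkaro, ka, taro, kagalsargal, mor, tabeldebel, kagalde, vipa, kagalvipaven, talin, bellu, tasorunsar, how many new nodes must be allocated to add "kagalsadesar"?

Walking "kagalsadesar" from the root, the first 7 characters ("kagalsa") follow existing edges; "d" is the first miss.
Each of the 5 remaining characters creates one node.

5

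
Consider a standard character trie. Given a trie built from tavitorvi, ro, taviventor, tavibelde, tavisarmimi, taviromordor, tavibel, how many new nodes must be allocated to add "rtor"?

3

"r" is already a path in the trie; the remaining "tor" must be added.
New nodes needed: |"rtor"| − 1 = 4 − 1 = 3.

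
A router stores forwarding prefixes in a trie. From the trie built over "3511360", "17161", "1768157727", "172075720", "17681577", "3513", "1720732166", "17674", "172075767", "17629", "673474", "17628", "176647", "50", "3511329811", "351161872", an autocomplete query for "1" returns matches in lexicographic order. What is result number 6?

17629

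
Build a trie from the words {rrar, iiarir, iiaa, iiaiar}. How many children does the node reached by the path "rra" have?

Follow the path "rra" to its node, then look at its outgoing edges.
Distinct next characters after "rra": r.
That node has 1 child edge.

1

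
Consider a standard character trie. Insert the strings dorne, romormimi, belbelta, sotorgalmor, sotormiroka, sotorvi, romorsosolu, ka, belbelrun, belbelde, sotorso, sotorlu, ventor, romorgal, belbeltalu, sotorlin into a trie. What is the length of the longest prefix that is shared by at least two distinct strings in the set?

8

Equivalently: take the maximum, over all pairs, of their longest common prefix length.
e.g. "belbelta" and "belbeltalu" share the prefix "belbelta" of length 8; no pair shares a longer one.
Longest shared-prefix length: 8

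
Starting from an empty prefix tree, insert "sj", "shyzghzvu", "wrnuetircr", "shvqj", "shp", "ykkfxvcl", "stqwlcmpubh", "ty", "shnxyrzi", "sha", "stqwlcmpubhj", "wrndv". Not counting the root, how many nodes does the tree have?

For each word, the new-node count is its length minus the longest prefix already in the trie:
  "sj" → 2 new (s, j)
  "shyzghzvu" → prefix "s" already present; 8 new (h, y, z, g, h, z, v, u)
  "wrnuetircr" → 10 new (w, r, n, u, e, t, i, r, c, r)
  "shvqj" → prefix "sh" already present; 3 new (v, q, j)
  "shp" → prefix "sh" already present; 1 new (p)
  "ykkfxvcl" → 8 new (y, k, k, f, x, v, c, l)
  "stqwlcmpubh" → prefix "s" already present; 10 new (t, q, w, l, c, m, p, u, b, h)
  "ty" → 2 new (t, y)
  "shnxyrzi" → prefix "sh" already present; 6 new (n, x, y, r, z, i)
  "sha" → prefix "sh" already present; 1 new (a)
  "stqwlcmpubhj" → prefix "stqwlcmpubh" already present; 1 new (j)
  "wrndv" → prefix "wrn" already present; 2 new (d, v)
Total nodes = 2 + 8 + 10 + 3 + 1 + 8 + 10 + 2 + 6 + 1 + 1 + 2 = 54

54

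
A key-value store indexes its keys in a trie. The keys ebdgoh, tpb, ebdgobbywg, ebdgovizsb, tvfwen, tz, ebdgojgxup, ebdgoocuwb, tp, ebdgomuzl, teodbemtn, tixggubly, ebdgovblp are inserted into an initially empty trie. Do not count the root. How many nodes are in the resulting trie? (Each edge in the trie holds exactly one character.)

58

Insert word by word; a character creates a node only if that edge doesn't already exist:
  "ebdgoh" → 6 new (e, b, d, g, o, h)
  "tpb" → 3 new (t, p, b)
  "ebdgobbywg" → prefix "ebdgo" already present; 5 new (b, b, y, w, g)
  "ebdgovizsb" → prefix "ebdgo" already present; 5 new (v, i, z, s, b)
  "tvfwen" → prefix "t" already present; 5 new (v, f, w, e, n)
  "tz" → prefix "t" already present; 1 new (z)
  "ebdgojgxup" → prefix "ebdgo" already present; 5 new (j, g, x, u, p)
  "ebdgoocuwb" → prefix "ebdgo" already present; 5 new (o, c, u, w, b)
  "tp" → prefix "tp" already present; 0 new (none)
  "ebdgomuzl" → prefix "ebdgo" already present; 4 new (m, u, z, l)
  "teodbemtn" → prefix "t" already present; 8 new (e, o, d, b, e, m, t, n)
  "tixggubly" → prefix "t" already present; 8 new (i, x, g, g, u, b, l, y)
  "ebdgovblp" → prefix "ebdgov" already present; 3 new (b, l, p)
Total nodes = 6 + 3 + 5 + 5 + 5 + 1 + 5 + 5 + 0 + 4 + 8 + 8 + 3 = 58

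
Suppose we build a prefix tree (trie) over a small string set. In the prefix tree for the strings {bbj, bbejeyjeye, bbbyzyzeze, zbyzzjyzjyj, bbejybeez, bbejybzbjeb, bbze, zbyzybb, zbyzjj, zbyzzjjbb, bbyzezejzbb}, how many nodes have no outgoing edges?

11

Leaves are exactly the stored words that no other stored word extends.
Those words: "bbbyzyzeze", "bbejeyjeye", "bbejybeez", "bbejybzbjeb", "bbj", "bbyzezejzbb", "bbze", "zbyzjj", "zbyzybb", "zbyzzjjbb", "zbyzzjyzjyj"
Leaf count: 11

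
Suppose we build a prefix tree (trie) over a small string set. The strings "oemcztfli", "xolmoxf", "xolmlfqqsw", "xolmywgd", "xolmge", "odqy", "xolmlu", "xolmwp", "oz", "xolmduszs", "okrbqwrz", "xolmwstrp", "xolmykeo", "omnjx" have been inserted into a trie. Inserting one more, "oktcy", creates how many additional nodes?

The longest prefix of "oktcy" already in the trie is "ok" (length 2).
New nodes needed: |"oktcy"| − 2 = 5 − 2 = 3.

3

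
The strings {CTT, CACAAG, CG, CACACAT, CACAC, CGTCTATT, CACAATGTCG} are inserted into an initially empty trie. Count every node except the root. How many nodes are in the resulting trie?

For each word, the new-node count is its length minus the longest prefix already in the trie:
  "CTT" → 3 new (C, T, T)
  "CACAAG" → prefix "C" already present; 5 new (A, C, A, A, G)
  "CG" → prefix "C" already present; 1 new (G)
  "CACACAT" → prefix "CACA" already present; 3 new (C, A, T)
  "CACAC" → prefix "CACAC" already present; 0 new (none)
  "CGTCTATT" → prefix "CG" already present; 6 new (T, C, T, A, T, T)
  "CACAATGTCG" → prefix "CACAA" already present; 5 new (T, G, T, C, G)
Total nodes = 3 + 5 + 1 + 3 + 0 + 6 + 5 = 23

23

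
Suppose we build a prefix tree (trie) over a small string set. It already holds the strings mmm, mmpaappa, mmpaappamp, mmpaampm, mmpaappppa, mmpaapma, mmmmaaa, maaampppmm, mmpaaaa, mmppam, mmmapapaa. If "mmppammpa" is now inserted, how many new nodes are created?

3

"mmppam" is already a path in the trie; the remaining "mpa" must be added.
So 9 − 6 = 3 new nodes.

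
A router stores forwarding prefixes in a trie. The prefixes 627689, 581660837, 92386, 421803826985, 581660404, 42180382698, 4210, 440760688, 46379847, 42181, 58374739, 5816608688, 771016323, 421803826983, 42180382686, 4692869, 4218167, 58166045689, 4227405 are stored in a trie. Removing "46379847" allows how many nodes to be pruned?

6

Walk "46379847" from the leaf back toward the root, removing each node that no remaining word uses.
The suffix "379847" (6 nodes) is used only by "46379847"; the node for "46" still has the child "9", so pruning stops there.
Nodes removed: 6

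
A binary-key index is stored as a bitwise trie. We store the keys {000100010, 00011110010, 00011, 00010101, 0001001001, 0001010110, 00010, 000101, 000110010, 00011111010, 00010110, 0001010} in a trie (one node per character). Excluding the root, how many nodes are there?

For each word, the new-node count is its length minus the longest prefix already in the trie:
  "000100010" → 9 new (0, 0, 0, 1, 0, 0, 0, 1, 0)
  "00011110010" → prefix "0001" already present; 7 new (1, 1, 1, 0, 0, 1, 0)
  "00011" → prefix "00011" already present; 0 new (none)
  "00010101" → prefix "00010" already present; 3 new (1, 0, 1)
  "0001001001" → prefix "000100" already present; 4 new (1, 0, 0, 1)
  "0001010110" → prefix "00010101" already present; 2 new (1, 0)
  "00010" → prefix "00010" already present; 0 new (none)
  "000101" → prefix "000101" already present; 0 new (none)
  "000110010" → prefix "00011" already present; 4 new (0, 0, 1, 0)
  "00011111010" → prefix "0001111" already present; 4 new (1, 0, 1, 0)
  "00010110" → prefix "000101" already present; 2 new (1, 0)
  "0001010" → prefix "0001010" already present; 0 new (none)
Total nodes = 9 + 7 + 0 + 3 + 4 + 2 + 0 + 0 + 4 + 4 + 2 + 0 = 35

35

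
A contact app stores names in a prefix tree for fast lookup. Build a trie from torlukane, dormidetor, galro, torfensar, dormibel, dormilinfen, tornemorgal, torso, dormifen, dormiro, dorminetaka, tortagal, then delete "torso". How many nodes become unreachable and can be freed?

2

Walk "torso" from the leaf back toward the root, removing each node that no remaining word uses.
The suffix "so" (2 nodes) is used only by "torso"; the node for "tor" still has the child "l", so pruning stops there.
Nodes removed: 2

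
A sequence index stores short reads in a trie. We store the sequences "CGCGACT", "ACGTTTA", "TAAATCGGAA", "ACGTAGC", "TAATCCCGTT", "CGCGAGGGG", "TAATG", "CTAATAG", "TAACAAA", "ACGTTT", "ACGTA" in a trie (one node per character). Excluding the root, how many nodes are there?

For each word, the new-node count is its length minus the longest prefix already in the trie:
  "CGCGACT" → 7 new (C, G, C, G, A, C, T)
  "ACGTTTA" → 7 new (A, C, G, T, T, T, A)
  "TAAATCGGAA" → 10 new (T, A, A, A, T, C, G, G, A, A)
  "ACGTAGC" → prefix "ACGT" already present; 3 new (A, G, C)
  "TAATCCCGTT" → prefix "TAA" already present; 7 new (T, C, C, C, G, T, T)
  "CGCGAGGGG" → prefix "CGCGA" already present; 4 new (G, G, G, G)
  "TAATG" → prefix "TAAT" already present; 1 new (G)
  "CTAATAG" → prefix "C" already present; 6 new (T, A, A, T, A, G)
  "TAACAAA" → prefix "TAA" already present; 4 new (C, A, A, A)
  "ACGTTT" → prefix "ACGTTT" already present; 0 new (none)
  "ACGTA" → prefix "ACGTA" already present; 0 new (none)
Total nodes = 7 + 7 + 10 + 3 + 7 + 4 + 1 + 6 + 4 + 0 + 0 = 49

49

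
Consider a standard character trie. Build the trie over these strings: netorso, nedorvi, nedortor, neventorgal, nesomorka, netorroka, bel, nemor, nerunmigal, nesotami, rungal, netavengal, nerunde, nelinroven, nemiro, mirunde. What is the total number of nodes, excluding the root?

Insert word by word; a character creates a node only if that edge doesn't already exist:
  "netorso" → 7 new (n, e, t, o, r, s, o)
  "nedorvi" → prefix "ne" already present; 5 new (d, o, r, v, i)
  "nedortor" → prefix "nedor" already present; 3 new (t, o, r)
  "neventorgal" → prefix "ne" already present; 9 new (v, e, n, t, o, r, g, a, l)
  "nesomorka" → prefix "ne" already present; 7 new (s, o, m, o, r, k, a)
  "netorroka" → prefix "netor" already present; 4 new (r, o, k, a)
  "bel" → 3 new (b, e, l)
  "nemor" → prefix "ne" already present; 3 new (m, o, r)
  "nerunmigal" → prefix "ne" already present; 8 new (r, u, n, m, i, g, a, l)
  "nesotami" → prefix "neso" already present; 4 new (t, a, m, i)
  "rungal" → 6 new (r, u, n, g, a, l)
  "netavengal" → prefix "net" already present; 7 new (a, v, e, n, g, a, l)
  "nerunde" → prefix "nerun" already present; 2 new (d, e)
  "nelinroven" → prefix "ne" already present; 8 new (l, i, n, r, o, v, e, n)
  "nemiro" → prefix "nem" already present; 3 new (i, r, o)
  "mirunde" → 7 new (m, i, r, u, n, d, e)
Total nodes = 7 + 5 + 3 + 9 + 7 + 4 + 3 + 3 + 8 + 4 + 6 + 7 + 2 + 8 + 3 + 7 = 86

86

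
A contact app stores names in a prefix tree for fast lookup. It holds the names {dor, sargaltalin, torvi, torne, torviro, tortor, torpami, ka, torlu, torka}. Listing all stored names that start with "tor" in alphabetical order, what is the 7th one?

Filter for "tor…" and sort: "torka", "torlu", "torne", "torpami", "tortor", "torvi", "torviro"
The 7th is torviro.

torviro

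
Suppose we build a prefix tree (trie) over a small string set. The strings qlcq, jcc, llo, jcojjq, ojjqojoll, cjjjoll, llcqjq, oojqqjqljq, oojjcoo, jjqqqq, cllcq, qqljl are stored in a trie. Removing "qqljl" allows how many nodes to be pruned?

After clearing the end-marker at "qqljl", prune upward until reaching a node still needed by another word.
The suffix "qljl" (4 nodes) is used only by "qqljl"; the node for "q" still has the child "l", so pruning stops there.
Nodes removed: 4

4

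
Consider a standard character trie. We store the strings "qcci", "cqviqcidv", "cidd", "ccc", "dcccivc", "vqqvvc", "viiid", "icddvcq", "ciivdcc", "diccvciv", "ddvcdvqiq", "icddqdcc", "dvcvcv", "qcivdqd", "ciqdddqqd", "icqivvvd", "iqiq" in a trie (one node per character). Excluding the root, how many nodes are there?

92

Trace insertions, counting only characters that open a new branch:
  "qcci" → 4 new (q, c, c, i)
  "cqviqcidv" → 9 new (c, q, v, i, q, c, i, d, v)
  "cidd" → prefix "c" already present; 3 new (i, d, d)
  "ccc" → prefix "c" already present; 2 new (c, c)
  "dcccivc" → 7 new (d, c, c, c, i, v, c)
  "vqqvvc" → 6 new (v, q, q, v, v, c)
  "viiid" → prefix "v" already present; 4 new (i, i, i, d)
  "icddvcq" → 7 new (i, c, d, d, v, c, q)
  "ciivdcc" → prefix "ci" already present; 5 new (i, v, d, c, c)
  "diccvciv" → prefix "d" already present; 7 new (i, c, c, v, c, i, v)
  "ddvcdvqiq" → prefix "d" already present; 8 new (d, v, c, d, v, q, i, q)
  "icddqdcc" → prefix "icdd" already present; 4 new (q, d, c, c)
  "dvcvcv" → prefix "d" already present; 5 new (v, c, v, c, v)
  "qcivdqd" → prefix "qc" already present; 5 new (i, v, d, q, d)
  "ciqdddqqd" → prefix "ci" already present; 7 new (q, d, d, d, q, q, d)
  "icqivvvd" → prefix "ic" already present; 6 new (q, i, v, v, v, d)
  "iqiq" → prefix "i" already present; 3 new (q, i, q)
Total nodes = 4 + 9 + 3 + 2 + 7 + 6 + 4 + 7 + 5 + 7 + 8 + 4 + 5 + 5 + 7 + 6 + 3 = 92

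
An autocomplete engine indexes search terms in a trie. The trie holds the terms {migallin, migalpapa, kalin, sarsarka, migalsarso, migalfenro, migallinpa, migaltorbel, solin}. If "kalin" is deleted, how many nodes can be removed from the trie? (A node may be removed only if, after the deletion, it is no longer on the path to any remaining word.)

After clearing the end-marker at "kalin", prune upward until reaching a node still needed by another word.
No other word shares any prefix with "kalin", so all 5 of its nodes go.
Nodes removed: 5

5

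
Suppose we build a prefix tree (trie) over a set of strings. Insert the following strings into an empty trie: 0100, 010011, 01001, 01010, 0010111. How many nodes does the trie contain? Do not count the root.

14

For each word, the new-node count is its length minus the longest prefix already in the trie:
  "0100" → 4 new (0, 1, 0, 0)
  "010011" → prefix "0100" already present; 2 new (1, 1)
  "01001" → prefix "01001" already present; 0 new (none)
  "01010" → prefix "010" already present; 2 new (1, 0)
  "0010111" → prefix "0" already present; 6 new (0, 1, 0, 1, 1, 1)
Total nodes = 4 + 2 + 0 + 2 + 6 = 14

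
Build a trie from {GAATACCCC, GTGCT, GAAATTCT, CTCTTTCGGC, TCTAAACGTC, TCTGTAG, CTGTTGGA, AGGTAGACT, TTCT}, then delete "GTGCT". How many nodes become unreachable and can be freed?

After clearing the end-marker at "GTGCT", prune upward until reaching a node still needed by another word.
The suffix "TGCT" (4 nodes) is used only by "GTGCT"; the node for "G" still has the child "A", so pruning stops there.
Nodes removed: 4

4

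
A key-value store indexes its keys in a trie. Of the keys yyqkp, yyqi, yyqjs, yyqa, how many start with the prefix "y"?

4

Walk to "y"; the words in its subtree are exactly those with that prefix.
Matches: "yyqa", "yyqi", "yyqjs", "yyqkp"
Count: 4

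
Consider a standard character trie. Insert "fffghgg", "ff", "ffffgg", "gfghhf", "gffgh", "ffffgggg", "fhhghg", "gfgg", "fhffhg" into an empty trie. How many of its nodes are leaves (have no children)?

A leaf is a node with no children — equivalently, the end of a word that is not a proper prefix of any other stored word.
Those words: "ffffgggg", "fffghgg", "fhffhg", "fhhghg", "gffgh", "gfgg", "gfghhf"
Leaf count: 7

7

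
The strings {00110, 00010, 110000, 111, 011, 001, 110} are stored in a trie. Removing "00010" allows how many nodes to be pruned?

3

Walk "00010" from the leaf back toward the root, removing each node that no remaining word uses.
The suffix "010" (3 nodes) is used only by "00010"; the node for "00" still has the child "1", so pruning stops there.
Nodes removed: 3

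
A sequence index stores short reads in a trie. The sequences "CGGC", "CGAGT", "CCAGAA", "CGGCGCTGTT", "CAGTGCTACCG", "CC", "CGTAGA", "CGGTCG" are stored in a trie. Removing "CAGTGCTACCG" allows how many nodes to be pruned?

10

A node on "CAGTGCTACCG"'s path can go only if nothing else ends at it or branches off below it.
The suffix "AGTGCTACCG" (10 nodes) is used only by "CAGTGCTACCG"; the node for "C" still has the child "G", so pruning stops there.
Nodes removed: 10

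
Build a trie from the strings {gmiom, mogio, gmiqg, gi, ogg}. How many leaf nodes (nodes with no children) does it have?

Leaves are exactly the stored words that no other stored word extends.
Those words: "gi", "gmiom", "gmiqg", "mogio", "ogg"
Leaf count: 5

5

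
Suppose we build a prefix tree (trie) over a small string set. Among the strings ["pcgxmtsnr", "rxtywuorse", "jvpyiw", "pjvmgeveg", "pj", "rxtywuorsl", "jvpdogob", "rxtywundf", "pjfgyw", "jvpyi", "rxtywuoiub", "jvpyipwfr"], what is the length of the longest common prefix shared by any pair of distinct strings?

Equivalently: take the maximum, over all pairs, of their longest common prefix length.
"rxtywuorse" and "rxtywuorsl" agree on "rxtywuors" (9 characters) before diverging; nothing deeper is shared.
Longest shared-prefix length: 9

9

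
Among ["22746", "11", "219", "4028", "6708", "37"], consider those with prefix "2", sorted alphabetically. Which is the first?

Filter for "2…" and sort: "219", "22746"
Position 1: 219

219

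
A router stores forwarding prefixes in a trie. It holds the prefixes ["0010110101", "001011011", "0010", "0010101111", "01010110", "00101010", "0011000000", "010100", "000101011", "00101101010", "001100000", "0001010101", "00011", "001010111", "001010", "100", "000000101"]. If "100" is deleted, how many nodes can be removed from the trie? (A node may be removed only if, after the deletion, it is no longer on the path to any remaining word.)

After clearing the end-marker at "100", prune upward until reaching a node still needed by another word.
No other word shares any prefix with "100", so all 3 of its nodes go.
Nodes removed: 3

3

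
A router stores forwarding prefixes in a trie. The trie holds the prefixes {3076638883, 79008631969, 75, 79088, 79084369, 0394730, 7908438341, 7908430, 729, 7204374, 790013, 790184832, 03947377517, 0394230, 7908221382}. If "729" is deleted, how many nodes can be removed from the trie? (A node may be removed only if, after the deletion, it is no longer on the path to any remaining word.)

1

A node on "729"'s path can go only if nothing else ends at it or branches off below it.
The suffix "9" (1 node) is used only by "729"; the node for "72" still has the child "0", so pruning stops there.
Nodes removed: 1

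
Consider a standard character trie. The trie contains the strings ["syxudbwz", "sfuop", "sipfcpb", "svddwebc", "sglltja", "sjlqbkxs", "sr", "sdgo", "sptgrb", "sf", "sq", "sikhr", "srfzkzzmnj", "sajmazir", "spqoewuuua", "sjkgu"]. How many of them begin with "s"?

16

Walk to "s"; the words in its subtree are exactly those with that prefix.
Words under "s": sajmazir, sdgo, sf, sfuop, sglltja, sikhr, sipfcpb, sjkgu, sjlqbkxs, spqoewuuua, sptgrb, sq, sr, srfzkzzmnj, svddwebc, syxudbwz
Count: 16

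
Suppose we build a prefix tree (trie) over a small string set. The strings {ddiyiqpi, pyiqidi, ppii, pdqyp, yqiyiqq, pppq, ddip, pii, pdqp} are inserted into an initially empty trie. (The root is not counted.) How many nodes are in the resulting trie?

Insert word by word; a character creates a node only if that edge doesn't already exist:
  "ddiyiqpi" → 8 new (d, d, i, y, i, q, p, i)
  "pyiqidi" → 7 new (p, y, i, q, i, d, i)
  "ppii" → prefix "p" already present; 3 new (p, i, i)
  "pdqyp" → prefix "p" already present; 4 new (d, q, y, p)
  "yqiyiqq" → 7 new (y, q, i, y, i, q, q)
  "pppq" → prefix "pp" already present; 2 new (p, q)
  "ddip" → prefix "ddi" already present; 1 new (p)
  "pii" → prefix "p" already present; 2 new (i, i)
  "pdqp" → prefix "pdq" already present; 1 new (p)
Total nodes = 8 + 7 + 3 + 4 + 7 + 2 + 1 + 2 + 1 = 35

35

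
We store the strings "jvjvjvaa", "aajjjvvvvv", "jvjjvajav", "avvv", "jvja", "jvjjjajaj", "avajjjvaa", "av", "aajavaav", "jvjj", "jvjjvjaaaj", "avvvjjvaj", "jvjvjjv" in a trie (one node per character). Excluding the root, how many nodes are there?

57

Trace insertions, counting only characters that open a new branch:
  "jvjvjvaa" → 8 new (j, v, j, v, j, v, a, a)
  "aajjjvvvvv" → 10 new (a, a, j, j, j, v, v, v, v, v)
  "jvjjvajav" → prefix "jvj" already present; 6 new (j, v, a, j, a, v)
  "avvv" → prefix "a" already present; 3 new (v, v, v)
  "jvja" → prefix "jvj" already present; 1 new (a)
  "jvjjjajaj" → prefix "jvjj" already present; 5 new (j, a, j, a, j)
  "avajjjvaa" → prefix "av" already present; 7 new (a, j, j, j, v, a, a)
  "av" → prefix "av" already present; 0 new (none)
  "aajavaav" → prefix "aaj" already present; 5 new (a, v, a, a, v)
  "jvjj" → prefix "jvjj" already present; 0 new (none)
  "jvjjvjaaaj" → prefix "jvjjv" already present; 5 new (j, a, a, a, j)
  "avvvjjvaj" → prefix "avvv" already present; 5 new (j, j, v, a, j)
  "jvjvjjv" → prefix "jvjvj" already present; 2 new (j, v)
Total nodes = 8 + 10 + 6 + 3 + 1 + 5 + 7 + 0 + 5 + 0 + 5 + 5 + 2 = 57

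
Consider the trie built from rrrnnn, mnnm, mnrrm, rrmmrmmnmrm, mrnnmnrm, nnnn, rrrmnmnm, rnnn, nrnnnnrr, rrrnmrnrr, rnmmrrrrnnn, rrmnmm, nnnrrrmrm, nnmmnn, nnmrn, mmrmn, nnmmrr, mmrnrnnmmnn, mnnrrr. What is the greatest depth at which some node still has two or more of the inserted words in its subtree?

Equivalently: take the maximum, over all pairs, of their longest common prefix length.
e.g. "nnmmnn" and "nnmmrr" share the prefix "nnmm" of length 4; no pair shares a longer one.
Longest shared-prefix length: 4

4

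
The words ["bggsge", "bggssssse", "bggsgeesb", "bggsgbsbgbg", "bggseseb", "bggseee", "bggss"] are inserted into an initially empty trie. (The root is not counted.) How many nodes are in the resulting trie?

26

Insert word by word; a character creates a node only if that edge doesn't already exist:
  "bggsge" → 6 new (b, g, g, s, g, e)
  "bggssssse" → prefix "bggs" already present; 5 new (s, s, s, s, e)
  "bggsgeesb" → prefix "bggsge" already present; 3 new (e, s, b)
  "bggsgbsbgbg" → prefix "bggsg" already present; 6 new (b, s, b, g, b, g)
  "bggseseb" → prefix "bggs" already present; 4 new (e, s, e, b)
  "bggseee" → prefix "bggse" already present; 2 new (e, e)
  "bggss" → prefix "bggss" already present; 0 new (none)
Total nodes = 6 + 5 + 3 + 6 + 4 + 2 + 0 = 26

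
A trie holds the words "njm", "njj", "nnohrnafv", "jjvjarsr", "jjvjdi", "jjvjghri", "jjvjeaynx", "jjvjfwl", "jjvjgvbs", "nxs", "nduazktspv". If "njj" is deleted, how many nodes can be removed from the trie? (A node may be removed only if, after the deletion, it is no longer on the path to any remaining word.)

1

A node on "njj"'s path can go only if nothing else ends at it or branches off below it.
The suffix "j" (1 node) is used only by "njj"; the node for "nj" still has the child "m", so pruning stops there.
Nodes removed: 1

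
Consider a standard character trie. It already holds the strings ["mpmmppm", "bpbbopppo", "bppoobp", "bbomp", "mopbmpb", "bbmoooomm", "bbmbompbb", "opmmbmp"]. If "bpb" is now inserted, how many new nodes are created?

Every character of "bpb" already lies on an existing path (it is a prefix of some stored word).
No new nodes are needed: 0.

0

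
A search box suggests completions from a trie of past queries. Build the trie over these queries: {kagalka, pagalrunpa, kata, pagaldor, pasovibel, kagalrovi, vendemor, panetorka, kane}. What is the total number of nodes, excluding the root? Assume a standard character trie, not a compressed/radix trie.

For each word, the new-node count is its length minus the longest prefix already in the trie:
  "kagalka" → 7 new (k, a, g, a, l, k, a)
  "pagalrunpa" → 10 new (p, a, g, a, l, r, u, n, p, a)
  "kata" → prefix "ka" already present; 2 new (t, a)
  "pagaldor" → prefix "pagal" already present; 3 new (d, o, r)
  "pasovibel" → prefix "pa" already present; 7 new (s, o, v, i, b, e, l)
  "kagalrovi" → prefix "kagal" already present; 4 new (r, o, v, i)
  "vendemor" → 8 new (v, e, n, d, e, m, o, r)
  "panetorka" → prefix "pa" already present; 7 new (n, e, t, o, r, k, a)
  "kane" → prefix "ka" already present; 2 new (n, e)
Total nodes = 7 + 10 + 2 + 3 + 7 + 4 + 8 + 7 + 2 = 50

50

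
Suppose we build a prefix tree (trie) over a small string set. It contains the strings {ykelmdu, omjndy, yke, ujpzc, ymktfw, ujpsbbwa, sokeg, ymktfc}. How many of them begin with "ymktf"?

Filter for entries beginning with "ymktf":
Words under "ymktf": ymktfc, ymktfw
Count: 2

2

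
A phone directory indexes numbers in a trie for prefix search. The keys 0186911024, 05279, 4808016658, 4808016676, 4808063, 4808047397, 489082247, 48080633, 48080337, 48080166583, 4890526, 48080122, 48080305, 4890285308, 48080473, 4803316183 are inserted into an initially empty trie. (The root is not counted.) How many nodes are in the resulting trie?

Trace insertions, counting only characters that open a new branch:
  "0186911024" → 10 new (0, 1, 8, 6, 9, 1, 1, 0, 2, 4)
  "05279" → prefix "0" already present; 4 new (5, 2, 7, 9)
  "4808016658" → 10 new (4, 8, 0, 8, 0, 1, 6, 6, 5, 8)
  "4808016676" → prefix "48080166" already present; 2 new (7, 6)
  "4808063" → prefix "48080" already present; 2 new (6, 3)
  "4808047397" → prefix "48080" already present; 5 new (4, 7, 3, 9, 7)
  "489082247" → prefix "48" already present; 7 new (9, 0, 8, 2, 2, 4, 7)
  "48080633" → prefix "4808063" already present; 1 new (3)
  "48080337" → prefix "48080" already present; 3 new (3, 3, 7)
  "48080166583" → prefix "4808016658" already present; 1 new (3)
  "4890526" → prefix "4890" already present; 3 new (5, 2, 6)
  "48080122" → prefix "480801" already present; 2 new (2, 2)
  "48080305" → prefix "480803" already present; 2 new (0, 5)
  "4890285308" → prefix "4890" already present; 6 new (2, 8, 5, 3, 0, 8)
  "48080473" → prefix "48080473" already present; 0 new (none)
  "4803316183" → prefix "480" already present; 7 new (3, 3, 1, 6, 1, 8, 3)
Total nodes = 10 + 4 + 10 + 2 + 2 + 5 + 7 + 1 + 3 + 1 + 3 + 2 + 2 + 6 + 0 + 7 = 65

65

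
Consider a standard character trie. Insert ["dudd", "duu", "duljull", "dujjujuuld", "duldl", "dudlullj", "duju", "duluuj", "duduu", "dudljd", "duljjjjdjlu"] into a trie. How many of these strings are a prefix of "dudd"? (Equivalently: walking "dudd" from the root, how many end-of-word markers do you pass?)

Check each prefix of "dudd" against the stored set — each match is an end-marker on the path.
Prefixes of the query that are stored words: "dudd"
Count: 1

1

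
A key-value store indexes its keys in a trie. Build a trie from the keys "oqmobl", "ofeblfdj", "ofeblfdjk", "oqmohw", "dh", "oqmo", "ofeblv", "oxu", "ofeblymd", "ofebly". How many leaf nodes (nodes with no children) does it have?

A leaf is a node with no children — equivalently, the end of a word that is not a proper prefix of any other stored word.
Those words: "dh", "ofeblfdjk", "ofeblv", "ofeblymd", "oqmobl", "oqmohw", "oxu"
Leaf count: 7

7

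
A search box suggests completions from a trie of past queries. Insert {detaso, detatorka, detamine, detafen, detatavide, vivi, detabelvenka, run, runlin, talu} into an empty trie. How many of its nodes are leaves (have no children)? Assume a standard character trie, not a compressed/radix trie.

A leaf is a node with no children — equivalently, the end of a word that is not a proper prefix of any other stored word.
Those words: "detabelvenka", "detafen", "detamine", "detaso", "detatavide", "detatorka", "runlin", "talu", "vivi"
Leaf count: 9

9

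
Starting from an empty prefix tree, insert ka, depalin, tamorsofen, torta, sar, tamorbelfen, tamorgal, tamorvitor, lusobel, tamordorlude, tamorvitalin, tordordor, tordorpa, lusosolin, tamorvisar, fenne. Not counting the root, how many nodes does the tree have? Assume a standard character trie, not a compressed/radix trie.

For each word, the new-node count is its length minus the longest prefix already in the trie:
  "ka" → 2 new (k, a)
  "depalin" → 7 new (d, e, p, a, l, i, n)
  "tamorsofen" → 10 new (t, a, m, o, r, s, o, f, e, n)
  "torta" → prefix "t" already present; 4 new (o, r, t, a)
  "sar" → 3 new (s, a, r)
  "tamorbelfen" → prefix "tamor" already present; 6 new (b, e, l, f, e, n)
  "tamorgal" → prefix "tamor" already present; 3 new (g, a, l)
  "tamorvitor" → prefix "tamor" already present; 5 new (v, i, t, o, r)
  "lusobel" → 7 new (l, u, s, o, b, e, l)
  "tamordorlude" → prefix "tamor" already present; 7 new (d, o, r, l, u, d, e)
  "tamorvitalin" → prefix "tamorvit" already present; 4 new (a, l, i, n)
  "tordordor" → prefix "tor" already present; 6 new (d, o, r, d, o, r)
  "tordorpa" → prefix "tordor" already present; 2 new (p, a)
  "lusosolin" → prefix "luso" already present; 5 new (s, o, l, i, n)
  "tamorvisar" → prefix "tamorvi" already present; 3 new (s, a, r)
  "fenne" → 5 new (f, e, n, n, e)
Total nodes = 2 + 7 + 10 + 4 + 3 + 6 + 3 + 5 + 7 + 7 + 4 + 6 + 2 + 5 + 3 + 5 = 79

79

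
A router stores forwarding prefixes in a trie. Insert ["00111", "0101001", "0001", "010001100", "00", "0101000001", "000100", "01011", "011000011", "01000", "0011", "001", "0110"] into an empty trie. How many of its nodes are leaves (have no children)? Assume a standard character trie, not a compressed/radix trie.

A leaf is a node with no children — equivalently, the end of a word that is not a proper prefix of any other stored word.
Those words: "000100", "00111", "010001100", "0101000001", "0101001", "01011", "011000011"
Leaf count: 7

7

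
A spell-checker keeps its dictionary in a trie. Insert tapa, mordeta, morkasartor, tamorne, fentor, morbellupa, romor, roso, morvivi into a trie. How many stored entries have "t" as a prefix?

Walk to "t"; the words in its subtree are exactly those with that prefix.
Words under "t": tamorne, tapa
Count: 2

2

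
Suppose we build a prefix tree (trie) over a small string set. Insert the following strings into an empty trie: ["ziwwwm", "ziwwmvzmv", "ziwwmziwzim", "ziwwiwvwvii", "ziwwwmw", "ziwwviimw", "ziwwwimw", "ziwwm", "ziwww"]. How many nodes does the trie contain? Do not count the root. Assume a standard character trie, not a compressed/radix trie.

33

For each word, the new-node count is its length minus the longest prefix already in the trie:
  "ziwwwm" → 6 new (z, i, w, w, w, m)
  "ziwwmvzmv" → prefix "ziww" already present; 5 new (m, v, z, m, v)
  "ziwwmziwzim" → prefix "ziwwm" already present; 6 new (z, i, w, z, i, m)
  "ziwwiwvwvii" → prefix "ziww" already present; 7 new (i, w, v, w, v, i, i)
  "ziwwwmw" → prefix "ziwwwm" already present; 1 new (w)
  "ziwwviimw" → prefix "ziww" already present; 5 new (v, i, i, m, w)
  "ziwwwimw" → prefix "ziwww" already present; 3 new (i, m, w)
  "ziwwm" → prefix "ziwwm" already present; 0 new (none)
  "ziwww" → prefix "ziwww" already present; 0 new (none)
Total nodes = 6 + 5 + 6 + 7 + 1 + 5 + 3 + 0 + 0 = 33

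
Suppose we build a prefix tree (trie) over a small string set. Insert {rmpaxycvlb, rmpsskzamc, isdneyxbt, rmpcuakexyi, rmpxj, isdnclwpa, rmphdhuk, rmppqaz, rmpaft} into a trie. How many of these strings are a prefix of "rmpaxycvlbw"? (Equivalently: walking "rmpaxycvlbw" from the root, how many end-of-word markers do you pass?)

Walk "rmpaxycvlbw" from the root; an end-of-word marker is hit whenever a stored word is a prefix of "rmpaxycvlbw".
Prefixes of the query that are stored words: "rmpaxycvlb"
Count: 1

1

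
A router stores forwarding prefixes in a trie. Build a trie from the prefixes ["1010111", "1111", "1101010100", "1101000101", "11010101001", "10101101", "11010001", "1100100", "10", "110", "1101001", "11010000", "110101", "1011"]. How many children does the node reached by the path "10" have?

1

Walk "10" from the root, arriving at one node.
Characters that immediately follow "10" among the stored strings: {1}.
That node has 1 child edge.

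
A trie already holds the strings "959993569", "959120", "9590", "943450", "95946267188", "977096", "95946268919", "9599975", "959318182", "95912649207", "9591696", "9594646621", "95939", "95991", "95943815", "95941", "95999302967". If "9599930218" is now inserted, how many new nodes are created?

2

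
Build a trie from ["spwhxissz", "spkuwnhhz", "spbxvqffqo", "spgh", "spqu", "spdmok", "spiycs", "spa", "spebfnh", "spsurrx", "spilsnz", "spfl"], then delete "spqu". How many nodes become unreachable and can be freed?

2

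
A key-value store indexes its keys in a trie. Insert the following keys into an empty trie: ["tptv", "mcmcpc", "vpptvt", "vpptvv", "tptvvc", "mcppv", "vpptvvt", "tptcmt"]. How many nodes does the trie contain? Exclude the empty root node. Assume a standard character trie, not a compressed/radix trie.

26

Count nodes per top-level branch (shared prefixes stored once):
  'm'-branch (mcmcpc, mcppv): 9 nodes
  't'-branch (tptcmt, tptv, tptvvc): 9 nodes
  'v'-branch (vpptvt, vpptvv, vpptvvt): 8 nodes
Sum: 26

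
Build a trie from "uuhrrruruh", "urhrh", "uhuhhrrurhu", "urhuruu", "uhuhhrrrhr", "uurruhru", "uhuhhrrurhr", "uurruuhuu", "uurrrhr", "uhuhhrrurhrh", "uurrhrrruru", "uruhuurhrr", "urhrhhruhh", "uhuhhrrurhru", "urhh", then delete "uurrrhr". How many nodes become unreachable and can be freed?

3

A node on "uurrrhr"'s path can go only if nothing else ends at it or branches off below it.
The suffix "rhr" (3 nodes) is used only by "uurrrhr"; the node for "uurr" still has the child "u", so pruning stops there.
Nodes removed: 3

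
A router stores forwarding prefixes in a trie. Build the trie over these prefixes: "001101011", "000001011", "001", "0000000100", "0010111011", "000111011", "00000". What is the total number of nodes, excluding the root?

34

Insert word by word; a character creates a node only if that edge doesn't already exist:
  "001101011" → 9 new (0, 0, 1, 1, 0, 1, 0, 1, 1)
  "000001011" → prefix "00" already present; 7 new (0, 0, 0, 1, 0, 1, 1)
  "001" → prefix "001" already present; 0 new (none)
  "0000000100" → prefix "00000" already present; 5 new (0, 0, 1, 0, 0)
  "0010111011" → prefix "001" already present; 7 new (0, 1, 1, 1, 0, 1, 1)
  "000111011" → prefix "000" already present; 6 new (1, 1, 1, 0, 1, 1)
  "00000" → prefix "00000" already present; 0 new (none)
Total nodes = 9 + 7 + 0 + 5 + 7 + 6 + 0 = 34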